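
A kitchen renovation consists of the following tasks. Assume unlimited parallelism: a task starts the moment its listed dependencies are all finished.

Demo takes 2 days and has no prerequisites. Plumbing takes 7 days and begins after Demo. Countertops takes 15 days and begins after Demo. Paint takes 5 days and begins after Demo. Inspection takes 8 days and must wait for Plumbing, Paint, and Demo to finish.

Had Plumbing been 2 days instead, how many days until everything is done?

Critical path before the change: Demo→Plumbing→Inspection = 2+7+8 = 17 giving 17 days.
Plumbing lies on that path, so at 2 days the path becomes 12 days.
New critical path: Demo→Countertops = 2+15 = 17 ⇒ 17 days.

17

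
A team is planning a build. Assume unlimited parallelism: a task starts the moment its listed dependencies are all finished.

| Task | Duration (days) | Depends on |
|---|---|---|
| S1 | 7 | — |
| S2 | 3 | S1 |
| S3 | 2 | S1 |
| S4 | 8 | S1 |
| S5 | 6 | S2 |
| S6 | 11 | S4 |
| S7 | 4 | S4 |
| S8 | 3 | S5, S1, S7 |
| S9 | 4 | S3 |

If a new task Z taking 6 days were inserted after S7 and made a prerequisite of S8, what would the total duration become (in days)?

28

Originally the project takes 26 days.
With Z inserted, S8 now waits for max(S5, S1, S7, Z).
New critical path: S1→S4→S7→Z→S8 = 7+8+4+6+3 = 28 ⇒ 28 days.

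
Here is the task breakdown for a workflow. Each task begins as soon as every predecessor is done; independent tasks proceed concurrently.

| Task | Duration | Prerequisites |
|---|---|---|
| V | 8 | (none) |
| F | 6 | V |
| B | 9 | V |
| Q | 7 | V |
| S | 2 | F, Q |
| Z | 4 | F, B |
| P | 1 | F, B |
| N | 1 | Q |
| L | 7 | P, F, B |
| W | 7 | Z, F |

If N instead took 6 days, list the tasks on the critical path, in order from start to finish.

V, B, Z, W

As given, the longest chain is V→B→Z→W = 8+9+4+7 = 28, so the finish is 28 days.
N has 12 days of float (longest path through it is 16).
That remains the longest chain; total 28 days.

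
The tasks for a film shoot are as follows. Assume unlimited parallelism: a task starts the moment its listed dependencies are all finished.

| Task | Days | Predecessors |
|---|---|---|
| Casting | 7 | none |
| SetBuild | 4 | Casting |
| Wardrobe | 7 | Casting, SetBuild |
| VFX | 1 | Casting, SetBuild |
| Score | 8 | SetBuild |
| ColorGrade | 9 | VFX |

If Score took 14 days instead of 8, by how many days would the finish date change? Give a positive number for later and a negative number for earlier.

4

As given, the longest chain is Casting→SetBuild→VFX→ColorGrade = 7+4+1+9 = 21, so the finish is 21 days.
The longest path through Score is only 19 days, so Score has float 2.
New critical path: Casting→SetBuild→Score = 7+4+14 = 25 ⇒ 25 days.
Change in finish: 25 − 21 = +4 days.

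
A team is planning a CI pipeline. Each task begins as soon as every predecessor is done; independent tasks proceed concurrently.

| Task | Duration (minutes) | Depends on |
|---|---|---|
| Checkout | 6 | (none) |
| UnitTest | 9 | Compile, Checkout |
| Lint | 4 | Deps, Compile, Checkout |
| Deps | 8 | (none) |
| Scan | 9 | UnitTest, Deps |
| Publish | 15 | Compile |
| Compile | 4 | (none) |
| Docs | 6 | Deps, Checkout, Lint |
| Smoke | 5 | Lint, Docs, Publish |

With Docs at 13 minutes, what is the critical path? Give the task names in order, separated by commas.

Baseline: Checkout→UnitTest→Scan = 6+9+9 = 24 → 24 minutes.
The longest path through Docs is only 23 minutes, so Docs has float 1.
New critical path: Deps→Lint→Docs→Smoke = 8+4+13+5 = 30 ⇒ 30 minutes.

Deps, Lint, Docs, Smoke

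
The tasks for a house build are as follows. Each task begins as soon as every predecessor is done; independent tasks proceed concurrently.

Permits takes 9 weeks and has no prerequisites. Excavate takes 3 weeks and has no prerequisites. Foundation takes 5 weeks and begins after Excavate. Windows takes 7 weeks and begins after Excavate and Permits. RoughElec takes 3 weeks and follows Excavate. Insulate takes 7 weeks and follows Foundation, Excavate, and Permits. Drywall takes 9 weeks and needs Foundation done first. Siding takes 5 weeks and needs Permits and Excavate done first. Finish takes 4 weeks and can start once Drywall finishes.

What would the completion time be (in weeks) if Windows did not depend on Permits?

21

Before: longest chain Excavate→Foundation→Drywall→Finish = 3+5+9+4 = 21, finish 21.
Without Permits→Windows, Windows's earliest start moves from 9 to 3.
After: Excavate→Foundation→Drywall→Finish = 3+5+9+4 = 21 → 21 weeks.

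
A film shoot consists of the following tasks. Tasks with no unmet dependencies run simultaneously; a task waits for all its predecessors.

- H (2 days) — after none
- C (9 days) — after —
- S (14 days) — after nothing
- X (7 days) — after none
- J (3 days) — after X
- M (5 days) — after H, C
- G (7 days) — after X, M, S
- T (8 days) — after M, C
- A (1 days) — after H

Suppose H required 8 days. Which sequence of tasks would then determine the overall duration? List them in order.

C, M, T

Actual critical path: C→M→T = 9+5+8 = 22 ⇒ 22 days.
H has 7 days of float (longest path through it is 15).
No other chain overtakes it, so the finish is 22 days.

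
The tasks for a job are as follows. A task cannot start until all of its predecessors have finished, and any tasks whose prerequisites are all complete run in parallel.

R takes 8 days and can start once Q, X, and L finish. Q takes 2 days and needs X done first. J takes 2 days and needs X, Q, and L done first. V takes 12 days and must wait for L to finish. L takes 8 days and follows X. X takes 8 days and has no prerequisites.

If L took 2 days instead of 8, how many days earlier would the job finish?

As given, the longest chain is X→L→V = 8+8+12 = 28, so the finish is 28 days.
Since L is critical, the -6 change carries straight to that chain (now 22 days).
No other chain overtakes it, so the finish is 22 days.
Change in finish: 22 − 28 = -6 days.

6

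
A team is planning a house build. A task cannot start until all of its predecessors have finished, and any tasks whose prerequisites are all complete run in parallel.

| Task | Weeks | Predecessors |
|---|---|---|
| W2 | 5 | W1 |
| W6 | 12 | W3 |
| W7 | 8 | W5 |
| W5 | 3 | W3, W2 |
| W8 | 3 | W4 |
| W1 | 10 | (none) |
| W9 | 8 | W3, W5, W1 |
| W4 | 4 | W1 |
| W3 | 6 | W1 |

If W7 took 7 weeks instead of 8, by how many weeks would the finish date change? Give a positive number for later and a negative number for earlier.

0

The binding path is W1→W3→W6 = 10+6+12 = 28; finish at 28 weeks.
The longest path through W7 is only 27 weeks, so W7 has float 1.
That remains the longest chain; total 28 weeks.
Change in finish: 28 − 28 = +0 weeks.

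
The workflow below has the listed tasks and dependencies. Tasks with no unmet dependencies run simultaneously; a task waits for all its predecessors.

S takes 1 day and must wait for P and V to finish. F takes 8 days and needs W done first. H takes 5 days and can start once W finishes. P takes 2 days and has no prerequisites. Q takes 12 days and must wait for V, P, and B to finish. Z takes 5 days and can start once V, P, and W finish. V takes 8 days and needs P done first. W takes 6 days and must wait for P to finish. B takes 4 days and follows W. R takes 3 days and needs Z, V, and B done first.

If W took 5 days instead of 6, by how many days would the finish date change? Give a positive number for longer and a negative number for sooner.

Actual critical path: P→W→B→Q = 2+6+4+12 = 24 ⇒ 24 days.
W is on the critical path; changing it to 5 makes that path 23 days.
That remains the longest chain; total 23 days.
Change in finish: 23 − 24 = -1 days.

-1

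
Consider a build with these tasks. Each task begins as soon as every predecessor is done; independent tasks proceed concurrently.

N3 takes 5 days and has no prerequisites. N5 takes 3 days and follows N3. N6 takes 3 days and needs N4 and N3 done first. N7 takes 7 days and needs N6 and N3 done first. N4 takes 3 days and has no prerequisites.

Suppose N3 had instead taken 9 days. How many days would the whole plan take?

19

As given, the longest chain is N3→N6→N7 = 5+3+7 = 15, so the finish is 15 days.
N3 lies on that path, so at 9 days the path becomes 19 days.
The critical path is still N3→N6→N7; finish is now 19 days.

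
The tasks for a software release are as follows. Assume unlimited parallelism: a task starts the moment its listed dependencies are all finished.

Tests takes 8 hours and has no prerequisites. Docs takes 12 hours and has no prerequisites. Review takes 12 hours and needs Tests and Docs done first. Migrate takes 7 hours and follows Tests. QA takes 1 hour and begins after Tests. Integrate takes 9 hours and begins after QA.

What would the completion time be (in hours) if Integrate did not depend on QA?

24

With the dependency in place, Docs→Review = 12+12 = 24 sets the finish at 24 hours.
Without QA→Integrate, Integrate's earliest start moves from 9 to 0.
After: Docs→Review = 12+12 = 24 → 24 hours.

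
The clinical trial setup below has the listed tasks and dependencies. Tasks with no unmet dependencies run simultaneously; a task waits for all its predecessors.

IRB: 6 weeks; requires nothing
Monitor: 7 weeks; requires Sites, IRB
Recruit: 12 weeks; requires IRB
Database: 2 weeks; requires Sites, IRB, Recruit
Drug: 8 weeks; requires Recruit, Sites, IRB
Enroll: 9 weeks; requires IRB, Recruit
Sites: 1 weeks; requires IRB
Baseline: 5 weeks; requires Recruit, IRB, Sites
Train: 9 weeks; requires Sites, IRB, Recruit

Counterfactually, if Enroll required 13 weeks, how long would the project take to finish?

31

Baseline: IRB→Recruit→Enroll = 6+12+9 = 27 → 27 weeks.
Enroll lies on that path, so at 13 weeks the path becomes 31 weeks.
That remains the longest chain; total 31 weeks.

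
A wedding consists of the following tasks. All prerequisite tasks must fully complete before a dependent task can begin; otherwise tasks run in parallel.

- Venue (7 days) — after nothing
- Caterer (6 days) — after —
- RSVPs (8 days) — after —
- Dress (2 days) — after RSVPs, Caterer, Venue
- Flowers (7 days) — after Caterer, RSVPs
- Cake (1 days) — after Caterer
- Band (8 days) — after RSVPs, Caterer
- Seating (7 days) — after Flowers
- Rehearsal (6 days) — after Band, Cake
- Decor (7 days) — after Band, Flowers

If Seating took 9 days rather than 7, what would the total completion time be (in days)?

As given, the longest chain is RSVPs→Band→Decor = 8+8+7 = 23, so the finish is 23 days.
The longest path through Seating is only 22 days, so Seating has float 1.
New critical path: RSVPs→Flowers→Seating = 8+7+9 = 24 ⇒ 24 days.

24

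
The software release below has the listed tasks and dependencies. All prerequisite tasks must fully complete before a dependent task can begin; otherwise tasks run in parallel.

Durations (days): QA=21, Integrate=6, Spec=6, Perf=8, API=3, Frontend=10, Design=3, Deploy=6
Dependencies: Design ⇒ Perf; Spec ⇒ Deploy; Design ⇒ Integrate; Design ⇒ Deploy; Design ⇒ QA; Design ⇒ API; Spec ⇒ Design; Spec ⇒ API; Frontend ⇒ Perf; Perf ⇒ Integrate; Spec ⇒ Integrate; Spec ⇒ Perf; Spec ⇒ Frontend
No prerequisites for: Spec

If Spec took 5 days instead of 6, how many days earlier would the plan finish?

The binding path is Spec→Design→QA = 6+3+21 = 30; finish at 30 days.
Since Spec is critical, the -1 change carries straight to that chain (now 29 days).
No other chain overtakes it, so the finish is 29 days.
Change in finish: 29 − 30 = -1 days.

1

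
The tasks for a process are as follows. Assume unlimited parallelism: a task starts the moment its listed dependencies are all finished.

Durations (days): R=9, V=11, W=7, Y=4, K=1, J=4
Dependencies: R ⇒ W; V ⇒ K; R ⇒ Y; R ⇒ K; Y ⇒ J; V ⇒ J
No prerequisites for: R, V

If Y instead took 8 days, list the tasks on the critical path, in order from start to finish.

R, Y, J

Actual critical path: R→Y→J = 9+4+4 = 17 ⇒ 17 days.
Y is on the critical path; changing it to 8 makes that path 21 days.
The critical path is still R→Y→J; finish is now 21 days.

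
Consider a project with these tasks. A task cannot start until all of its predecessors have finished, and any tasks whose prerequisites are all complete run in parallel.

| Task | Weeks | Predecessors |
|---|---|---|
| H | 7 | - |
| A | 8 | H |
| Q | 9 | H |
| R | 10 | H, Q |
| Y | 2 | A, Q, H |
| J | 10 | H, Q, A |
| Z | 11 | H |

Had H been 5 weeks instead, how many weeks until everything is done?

As given, the longest chain is H→Q→R = 7+9+10 = 26, so the finish is 26 weeks.
H lies on that path, so at 5 weeks the path becomes 24 weeks.
No other chain overtakes it, so the finish is 24 weeks.

24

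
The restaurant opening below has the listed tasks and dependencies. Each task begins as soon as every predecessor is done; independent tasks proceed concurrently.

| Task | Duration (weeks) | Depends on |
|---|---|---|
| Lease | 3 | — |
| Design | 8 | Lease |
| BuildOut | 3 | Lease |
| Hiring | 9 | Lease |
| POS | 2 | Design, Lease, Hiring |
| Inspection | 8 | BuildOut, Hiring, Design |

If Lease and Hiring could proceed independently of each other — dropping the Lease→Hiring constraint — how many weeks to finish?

19

With the dependency in place, Lease→Hiring→Inspection = 3+9+8 = 20 sets the finish at 20 weeks.
Without Lease→Hiring, Hiring's earliest start moves from 3 to 0.
The longest chain is now Lease→Design→Inspection = 3+8+8 = 19, so the project takes 19 weeks.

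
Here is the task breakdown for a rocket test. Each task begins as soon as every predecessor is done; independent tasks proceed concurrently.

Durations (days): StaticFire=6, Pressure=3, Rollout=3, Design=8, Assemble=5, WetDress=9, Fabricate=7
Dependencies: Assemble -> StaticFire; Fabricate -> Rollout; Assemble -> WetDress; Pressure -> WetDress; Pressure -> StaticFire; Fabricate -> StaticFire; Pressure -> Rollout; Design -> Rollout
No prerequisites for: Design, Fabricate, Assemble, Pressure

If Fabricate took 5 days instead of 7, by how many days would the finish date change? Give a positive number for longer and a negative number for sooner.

Actual critical path: Assemble→WetDress = 5+9 = 14 ⇒ 14 days.
The longest path through Fabricate is only 13 days, so Fabricate has float 1.
The critical path is still Assemble→WetDress; finish is now 14 days.
Change in finish: 14 − 14 = +0 days.

0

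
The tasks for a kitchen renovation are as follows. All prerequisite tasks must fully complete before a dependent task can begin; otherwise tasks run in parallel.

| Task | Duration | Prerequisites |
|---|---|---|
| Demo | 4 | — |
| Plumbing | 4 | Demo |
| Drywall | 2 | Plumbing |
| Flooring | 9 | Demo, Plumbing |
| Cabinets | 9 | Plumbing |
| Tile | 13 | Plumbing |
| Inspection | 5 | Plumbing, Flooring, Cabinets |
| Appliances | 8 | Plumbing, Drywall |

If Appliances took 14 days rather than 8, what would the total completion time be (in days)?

The binding path is Demo→Plumbing→Flooring→Inspection = 4+4+9+5 = 22; finish at 22 days.
Appliances has 4 days of float (longest path through it is 18).
New critical path: Demo→Plumbing→Drywall→Appliances = 4+4+2+14 = 24 ⇒ 24 days.

24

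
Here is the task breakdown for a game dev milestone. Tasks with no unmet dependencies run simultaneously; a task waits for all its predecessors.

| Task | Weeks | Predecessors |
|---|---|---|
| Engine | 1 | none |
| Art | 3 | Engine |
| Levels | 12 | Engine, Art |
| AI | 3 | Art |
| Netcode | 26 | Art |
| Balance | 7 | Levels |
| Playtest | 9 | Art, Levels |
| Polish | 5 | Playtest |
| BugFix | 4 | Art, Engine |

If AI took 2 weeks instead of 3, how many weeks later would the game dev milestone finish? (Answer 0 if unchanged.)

0

The binding path is Engine→Art→Levels→Playtest→Polish = 1+3+12+9+5 = 30; finish at 30 weeks.
AI has 23 weeks of float (longest path through it is 7).
No other chain overtakes it, so the finish is 30 weeks.
Change in finish: 30 − 30 = +0 weeks.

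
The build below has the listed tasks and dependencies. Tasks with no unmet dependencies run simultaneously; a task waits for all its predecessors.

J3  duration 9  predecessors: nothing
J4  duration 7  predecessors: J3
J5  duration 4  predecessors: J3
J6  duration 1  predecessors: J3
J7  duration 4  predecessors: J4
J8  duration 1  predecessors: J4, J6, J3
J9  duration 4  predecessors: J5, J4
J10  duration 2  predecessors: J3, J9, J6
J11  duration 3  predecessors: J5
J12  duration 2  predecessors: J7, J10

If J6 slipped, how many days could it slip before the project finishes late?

Critical path: J3→J4→J9→J10→J12 = 9+7+4+2+2 = 24, so the finish is 24 days.
The longest chain containing J6 totals 14 days.
So J6 can slip 20 − 10 = 10 days.

10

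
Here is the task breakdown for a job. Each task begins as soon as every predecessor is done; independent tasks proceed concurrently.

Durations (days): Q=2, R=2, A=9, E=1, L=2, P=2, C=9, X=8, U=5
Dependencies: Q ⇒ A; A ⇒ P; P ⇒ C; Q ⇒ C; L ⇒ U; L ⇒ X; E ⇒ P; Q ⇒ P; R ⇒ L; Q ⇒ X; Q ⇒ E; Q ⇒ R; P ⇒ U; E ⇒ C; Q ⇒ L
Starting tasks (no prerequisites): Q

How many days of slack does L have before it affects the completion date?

8

Critical path: Q→A→P→C = 2+9+2+9 = 22, so the finish is 22 days.
The longest chain containing L totals 14 days.
So L can slip 14 − 6 = 8 days.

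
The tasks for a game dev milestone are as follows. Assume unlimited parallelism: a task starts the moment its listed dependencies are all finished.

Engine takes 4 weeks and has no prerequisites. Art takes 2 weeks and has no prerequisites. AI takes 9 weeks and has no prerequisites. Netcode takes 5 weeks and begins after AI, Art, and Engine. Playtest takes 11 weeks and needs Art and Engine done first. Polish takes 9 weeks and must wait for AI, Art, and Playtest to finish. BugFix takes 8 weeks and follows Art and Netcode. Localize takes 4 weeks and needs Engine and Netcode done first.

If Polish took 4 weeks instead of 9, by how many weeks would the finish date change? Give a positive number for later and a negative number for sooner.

-2

Baseline: Engine→Playtest→Polish = 4+11+9 = 24 → 24 weeks.
Since Polish is critical, the -5 change carries straight to that chain (now 19 weeks).
Now AI→Netcode→BugFix = 9+5+8 = 22 is longest, so the finish becomes 22 weeks.
Change in finish: 22 − 24 = -2 weeks.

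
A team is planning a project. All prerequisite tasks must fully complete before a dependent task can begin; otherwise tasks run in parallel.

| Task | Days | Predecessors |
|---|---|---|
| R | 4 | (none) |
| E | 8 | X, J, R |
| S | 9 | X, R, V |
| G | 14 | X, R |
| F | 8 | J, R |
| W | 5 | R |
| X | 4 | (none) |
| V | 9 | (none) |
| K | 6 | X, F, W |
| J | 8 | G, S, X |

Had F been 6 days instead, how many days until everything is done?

38

As given, the longest chain is X→G→J→F→K = 4+14+8+8+6 = 40, so the finish is 40 days.
F lies on that path, so at 6 days the path becomes 38 days.
That remains the longest chain; total 38 days.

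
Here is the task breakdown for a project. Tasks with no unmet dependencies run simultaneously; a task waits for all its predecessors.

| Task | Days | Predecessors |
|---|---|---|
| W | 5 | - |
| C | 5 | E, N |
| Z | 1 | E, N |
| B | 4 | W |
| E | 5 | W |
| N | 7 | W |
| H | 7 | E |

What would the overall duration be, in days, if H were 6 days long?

17

Actual critical path: W→E→H = 5+5+7 = 17 ⇒ 17 days.
H is on the critical path; changing it to 6 makes that path 16 days.
New critical path: W→N→C = 5+7+5 = 17 ⇒ 17 days.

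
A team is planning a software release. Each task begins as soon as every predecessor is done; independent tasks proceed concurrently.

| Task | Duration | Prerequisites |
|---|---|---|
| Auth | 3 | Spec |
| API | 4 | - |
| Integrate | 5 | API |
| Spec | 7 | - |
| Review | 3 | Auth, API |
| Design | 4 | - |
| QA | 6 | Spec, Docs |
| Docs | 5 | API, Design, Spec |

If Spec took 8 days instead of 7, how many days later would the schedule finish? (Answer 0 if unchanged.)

The binding path is Spec→Docs→QA = 7+5+6 = 18; finish at 18 days.
Since Spec is critical, the +1 change carries straight to that chain (now 19 days).
No other chain overtakes it, so the finish is 19 days.
Change in finish: 19 − 18 = +1 days.

1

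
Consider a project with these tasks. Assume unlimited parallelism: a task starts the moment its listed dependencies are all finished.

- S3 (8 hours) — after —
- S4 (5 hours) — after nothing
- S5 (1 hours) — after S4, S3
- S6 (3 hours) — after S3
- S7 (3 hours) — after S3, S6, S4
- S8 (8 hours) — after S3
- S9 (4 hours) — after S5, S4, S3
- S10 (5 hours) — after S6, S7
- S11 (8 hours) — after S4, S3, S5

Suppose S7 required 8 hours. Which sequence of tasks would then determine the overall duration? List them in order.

Critical path before the change: S3→S6→S7→S10 = 8+3+3+5 = 19 giving 19 hours.
S7 lies on that path, so at 8 hours the path becomes 24 hours.
No other chain overtakes it, so the finish is 24 hours.

S3, S6, S7, S10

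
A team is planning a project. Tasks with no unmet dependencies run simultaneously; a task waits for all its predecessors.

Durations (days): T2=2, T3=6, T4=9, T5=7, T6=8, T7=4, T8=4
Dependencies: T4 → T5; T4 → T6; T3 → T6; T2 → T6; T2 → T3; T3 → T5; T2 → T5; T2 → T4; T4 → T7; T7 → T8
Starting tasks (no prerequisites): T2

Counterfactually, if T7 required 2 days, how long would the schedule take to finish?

19

Critical path before the change: T2→T4→T7→T8 = 2+9+4+4 = 19 giving 19 days.
T7 is on the critical path; changing it to 2 makes that path 17 days.
Now T2→T4→T6 = 2+9+8 = 19 is longest, so the finish becomes 19 days.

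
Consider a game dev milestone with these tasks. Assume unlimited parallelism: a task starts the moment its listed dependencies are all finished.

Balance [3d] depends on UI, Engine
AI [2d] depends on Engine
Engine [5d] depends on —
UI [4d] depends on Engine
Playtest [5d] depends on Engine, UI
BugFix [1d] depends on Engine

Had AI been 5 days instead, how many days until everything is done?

The binding path is Engine→UI→Playtest = 5+4+5 = 14; finish at 14 days.
The longest path through AI is only 7 days, so AI has float 7.
No other chain overtakes it, so the finish is 14 days.

14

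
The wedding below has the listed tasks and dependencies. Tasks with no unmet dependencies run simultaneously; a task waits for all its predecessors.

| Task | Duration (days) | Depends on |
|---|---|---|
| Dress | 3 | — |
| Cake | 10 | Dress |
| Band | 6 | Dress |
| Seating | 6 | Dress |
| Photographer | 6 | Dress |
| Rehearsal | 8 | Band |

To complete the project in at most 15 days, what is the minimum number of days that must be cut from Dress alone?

Current finish: 17 days; target: 15.
Dress is on every critical path, so each day cut from Dress cuts the finish by one (this holds down to a finish of 15).
Need 17 − 15 = 2 days off Dress → Dress becomes 1 day, finish becomes 15.

2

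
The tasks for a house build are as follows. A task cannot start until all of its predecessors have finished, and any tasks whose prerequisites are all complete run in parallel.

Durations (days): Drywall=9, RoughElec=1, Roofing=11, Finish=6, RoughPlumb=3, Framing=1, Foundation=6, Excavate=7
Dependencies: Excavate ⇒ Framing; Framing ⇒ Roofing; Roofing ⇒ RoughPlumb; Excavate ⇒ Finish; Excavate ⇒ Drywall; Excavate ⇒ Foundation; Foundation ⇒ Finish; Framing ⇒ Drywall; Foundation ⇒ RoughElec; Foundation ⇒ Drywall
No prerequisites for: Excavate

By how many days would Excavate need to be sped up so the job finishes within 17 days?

Current finish: 22 days; target: 17.
Excavate is on every critical path, so each day cut from Excavate cuts the finish by one (this holds down to a finish of 16).
Need 22 − 17 = 5 days off Excavate → Excavate becomes 2 days, finish becomes 17.

5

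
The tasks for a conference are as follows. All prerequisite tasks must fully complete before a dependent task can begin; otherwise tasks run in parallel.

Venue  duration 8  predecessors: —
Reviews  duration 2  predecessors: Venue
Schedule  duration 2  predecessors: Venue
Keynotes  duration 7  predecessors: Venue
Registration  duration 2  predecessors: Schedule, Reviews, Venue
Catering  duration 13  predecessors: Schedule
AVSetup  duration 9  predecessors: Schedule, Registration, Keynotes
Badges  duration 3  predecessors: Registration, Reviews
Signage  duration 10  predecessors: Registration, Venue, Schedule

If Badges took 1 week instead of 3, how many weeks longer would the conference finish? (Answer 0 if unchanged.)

0

Baseline: Venue→Keynotes→AVSetup = 8+7+9 = 24 → 24 weeks.
Badges has 9 weeks of float (longest path through it is 15).
The critical path is still Venue→Keynotes→AVSetup; finish is now 24 weeks.
Change in finish: 24 − 24 = +0 weeks.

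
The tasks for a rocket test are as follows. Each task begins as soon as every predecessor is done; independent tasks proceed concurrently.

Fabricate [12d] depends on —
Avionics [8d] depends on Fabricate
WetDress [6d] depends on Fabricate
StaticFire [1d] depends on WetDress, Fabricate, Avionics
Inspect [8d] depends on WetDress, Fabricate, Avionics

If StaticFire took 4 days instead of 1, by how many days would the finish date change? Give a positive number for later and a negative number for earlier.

0

Baseline: Fabricate→Avionics→Inspect = 12+8+8 = 28 → 28 days.
The longest path through StaticFire is only 21 days, so StaticFire has float 7.
That remains the longest chain; total 28 days.
Change in finish: 28 − 28 = +0 days.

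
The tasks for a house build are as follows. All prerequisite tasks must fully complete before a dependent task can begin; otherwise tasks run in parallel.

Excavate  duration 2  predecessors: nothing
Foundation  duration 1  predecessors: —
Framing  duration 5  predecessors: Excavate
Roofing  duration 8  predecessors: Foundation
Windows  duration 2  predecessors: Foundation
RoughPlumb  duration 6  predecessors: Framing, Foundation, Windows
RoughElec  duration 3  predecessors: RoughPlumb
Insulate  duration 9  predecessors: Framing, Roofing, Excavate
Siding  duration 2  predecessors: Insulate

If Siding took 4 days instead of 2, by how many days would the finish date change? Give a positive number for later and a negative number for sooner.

2

Actual critical path: Foundation→Roofing→Insulate→Siding = 1+8+9+2 = 20 ⇒ 20 days.
Siding lies on that path, so at 4 days the path becomes 22 days.
That remains the longest chain; total 22 days.
Change in finish: 22 − 20 = +2 days.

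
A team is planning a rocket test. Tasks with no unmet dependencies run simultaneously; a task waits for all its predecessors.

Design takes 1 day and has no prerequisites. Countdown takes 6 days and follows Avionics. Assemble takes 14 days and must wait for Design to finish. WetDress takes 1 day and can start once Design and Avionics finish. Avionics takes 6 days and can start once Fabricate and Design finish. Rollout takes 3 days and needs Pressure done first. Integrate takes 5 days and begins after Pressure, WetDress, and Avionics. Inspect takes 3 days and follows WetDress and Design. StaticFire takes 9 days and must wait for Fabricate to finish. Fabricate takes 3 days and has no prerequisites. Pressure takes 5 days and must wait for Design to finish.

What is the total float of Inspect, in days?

2

The longest chain is Design→Assemble = 1+14 = 15; overall finish 15 days.
The longest chain containing Inspect totals 13 days.
So Inspect can slip 15 − 13 = 2 days.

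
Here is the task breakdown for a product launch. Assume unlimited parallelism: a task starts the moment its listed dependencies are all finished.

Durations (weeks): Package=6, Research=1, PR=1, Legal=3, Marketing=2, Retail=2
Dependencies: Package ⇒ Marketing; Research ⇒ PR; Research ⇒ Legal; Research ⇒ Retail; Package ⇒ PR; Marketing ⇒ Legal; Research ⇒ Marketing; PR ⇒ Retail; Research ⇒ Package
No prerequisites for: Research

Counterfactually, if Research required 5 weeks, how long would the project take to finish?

Actual critical path: Research→Package→Marketing→Legal = 1+6+2+3 = 12 ⇒ 12 weeks.
Since Research is critical, the +4 change carries straight to that chain (now 16 weeks).
The critical path is still Research→Package→Marketing→Legal; finish is now 16 weeks.

16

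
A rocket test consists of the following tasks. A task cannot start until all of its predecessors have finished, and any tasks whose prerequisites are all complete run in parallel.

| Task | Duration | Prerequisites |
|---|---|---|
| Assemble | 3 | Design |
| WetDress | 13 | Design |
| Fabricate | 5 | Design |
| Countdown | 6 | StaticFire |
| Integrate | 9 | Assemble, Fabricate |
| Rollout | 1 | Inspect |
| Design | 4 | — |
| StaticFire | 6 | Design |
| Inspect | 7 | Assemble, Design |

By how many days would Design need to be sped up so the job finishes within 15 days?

3

Current finish: 18 days; target: 15.
Design is on every critical path, so each day cut from Design cuts the finish by one (this holds down to a finish of 15).
Need 18 − 15 = 3 days off Design → Design becomes 1 day, finish becomes 15.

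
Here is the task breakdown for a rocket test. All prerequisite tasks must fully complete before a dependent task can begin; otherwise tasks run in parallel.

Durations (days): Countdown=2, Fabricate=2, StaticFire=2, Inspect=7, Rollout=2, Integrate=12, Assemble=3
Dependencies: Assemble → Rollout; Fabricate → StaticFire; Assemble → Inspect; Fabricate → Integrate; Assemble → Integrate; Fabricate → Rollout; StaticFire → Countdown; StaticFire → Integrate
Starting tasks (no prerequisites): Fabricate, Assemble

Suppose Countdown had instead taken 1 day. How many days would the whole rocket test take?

The binding path is Fabricate→StaticFire→Integrate = 2+2+12 = 16; finish at 16 days.
Countdown has 10 days of float (longest path through it is 6).
The critical path is still Fabricate→StaticFire→Integrate; finish is now 16 days.

16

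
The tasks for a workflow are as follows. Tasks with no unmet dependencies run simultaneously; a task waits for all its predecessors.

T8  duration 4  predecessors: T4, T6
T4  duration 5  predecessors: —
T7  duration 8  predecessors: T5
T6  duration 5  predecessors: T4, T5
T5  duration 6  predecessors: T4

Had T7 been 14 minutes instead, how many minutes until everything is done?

25

The binding path is T4→T5→T6→T8 = 5+6+5+4 = 20; finish at 20 minutes.
The longest path through T7 is only 19 minutes, so T7 has float 1.
Now T4→T5→T7 = 5+6+14 = 25 is longest, so the finish becomes 25 minutes.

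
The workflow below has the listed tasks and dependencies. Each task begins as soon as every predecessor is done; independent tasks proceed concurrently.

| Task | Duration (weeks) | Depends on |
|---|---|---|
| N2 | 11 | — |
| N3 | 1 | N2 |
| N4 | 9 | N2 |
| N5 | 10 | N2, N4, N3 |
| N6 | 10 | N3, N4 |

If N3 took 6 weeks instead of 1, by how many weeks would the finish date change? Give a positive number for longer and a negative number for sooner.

As given, the longest chain is N2→N4→N5 = 11+9+10 = 30, so the finish is 30 weeks.
N3 has 8 weeks of float (longest path through it is 22).
That remains the longest chain; total 30 weeks.
Change in finish: 30 − 30 = +0 weeks.

0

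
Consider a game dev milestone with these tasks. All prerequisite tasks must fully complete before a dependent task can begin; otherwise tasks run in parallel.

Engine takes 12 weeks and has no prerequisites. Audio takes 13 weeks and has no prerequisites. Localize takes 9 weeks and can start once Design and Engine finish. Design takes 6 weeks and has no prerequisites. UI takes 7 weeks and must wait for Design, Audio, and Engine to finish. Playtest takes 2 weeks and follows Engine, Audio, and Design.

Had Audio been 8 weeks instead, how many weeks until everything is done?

21

The binding path is Engine→Localize = 12+9 = 21; finish at 21 weeks.
Audio has 1 week of float (longest path through it is 20).
No other chain overtakes it, so the finish is 21 weeks.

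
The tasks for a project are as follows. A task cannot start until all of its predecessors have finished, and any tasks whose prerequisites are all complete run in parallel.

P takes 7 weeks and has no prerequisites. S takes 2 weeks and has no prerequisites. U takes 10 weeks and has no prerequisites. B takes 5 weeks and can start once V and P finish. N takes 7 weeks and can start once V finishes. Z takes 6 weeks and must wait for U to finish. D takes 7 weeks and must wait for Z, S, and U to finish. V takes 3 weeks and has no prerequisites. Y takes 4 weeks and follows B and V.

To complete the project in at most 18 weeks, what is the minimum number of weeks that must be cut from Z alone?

5

Current finish: 23 weeks; target: 18.
Z is on every critical path, so each week cut from Z cuts the finish by one (this holds down to a finish of 18).
Need 23 − 18 = 5 weeks off Z → Z becomes 1 week, finish becomes 18.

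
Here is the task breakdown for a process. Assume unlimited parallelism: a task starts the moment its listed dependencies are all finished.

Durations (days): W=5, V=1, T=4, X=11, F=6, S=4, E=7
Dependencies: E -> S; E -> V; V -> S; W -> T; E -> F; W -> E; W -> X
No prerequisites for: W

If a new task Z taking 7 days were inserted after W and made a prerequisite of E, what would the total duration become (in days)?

Originally the schedule takes 18 days.
With Z inserted, E now waits for max(W, Z).
New critical path: W→Z→E→F = 5+7+7+6 = 25 ⇒ 25 days.

25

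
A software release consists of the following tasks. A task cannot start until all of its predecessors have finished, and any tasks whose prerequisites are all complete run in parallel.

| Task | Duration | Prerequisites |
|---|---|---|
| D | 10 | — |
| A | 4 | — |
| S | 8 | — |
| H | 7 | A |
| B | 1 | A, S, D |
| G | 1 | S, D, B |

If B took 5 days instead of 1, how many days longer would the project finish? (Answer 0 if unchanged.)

4

As given, the longest chain is D→B→G = 10+1+1 = 12, so the finish is 12 days.
B lies on that path, so at 5 days the path becomes 16 days.
The critical path is still D→B→G; finish is now 16 days.
Change in finish: 16 − 12 = +4 days.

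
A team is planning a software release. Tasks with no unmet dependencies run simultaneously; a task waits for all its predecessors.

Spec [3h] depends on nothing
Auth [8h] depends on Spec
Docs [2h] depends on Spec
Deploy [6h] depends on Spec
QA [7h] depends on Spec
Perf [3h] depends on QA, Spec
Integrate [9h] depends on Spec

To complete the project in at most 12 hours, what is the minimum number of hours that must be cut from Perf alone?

1

Current finish: 13 hours; target: 12.
Perf is on every critical path, so each hour cut from Perf cuts the finish by one (this holds down to a finish of 12).
Need 13 − 12 = 1 hour off Perf → Perf becomes 2 hours, finish becomes 12.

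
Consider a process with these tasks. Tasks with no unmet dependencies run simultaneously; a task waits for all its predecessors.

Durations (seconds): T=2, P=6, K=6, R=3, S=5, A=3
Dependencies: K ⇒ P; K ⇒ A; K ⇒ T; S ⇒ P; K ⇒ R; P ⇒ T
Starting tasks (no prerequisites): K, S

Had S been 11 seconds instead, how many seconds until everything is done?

Baseline: K→P→T = 6+6+2 = 14 → 14 seconds.
The longest path through S is only 13 seconds, so S has float 1.
Now S→P→T = 11+6+2 = 19 is longest, so the finish becomes 19 seconds.

19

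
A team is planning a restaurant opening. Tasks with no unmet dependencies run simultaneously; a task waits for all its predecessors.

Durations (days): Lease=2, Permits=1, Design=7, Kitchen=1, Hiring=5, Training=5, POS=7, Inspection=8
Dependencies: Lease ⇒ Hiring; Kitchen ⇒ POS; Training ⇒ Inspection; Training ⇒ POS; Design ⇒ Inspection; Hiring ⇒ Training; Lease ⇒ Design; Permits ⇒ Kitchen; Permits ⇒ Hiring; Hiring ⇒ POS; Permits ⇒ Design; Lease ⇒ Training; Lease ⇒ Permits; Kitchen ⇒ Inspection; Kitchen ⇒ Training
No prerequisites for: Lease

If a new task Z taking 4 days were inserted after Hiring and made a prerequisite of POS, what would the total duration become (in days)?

21

Originally the restaurant opening takes 21 days.
With Z inserted, POS now waits for max(Kitchen, Hiring, Training, Z).
New critical path: Lease→Permits→Hiring→Training→Inspection = 2+1+5+5+8 = 21 ⇒ 21 days.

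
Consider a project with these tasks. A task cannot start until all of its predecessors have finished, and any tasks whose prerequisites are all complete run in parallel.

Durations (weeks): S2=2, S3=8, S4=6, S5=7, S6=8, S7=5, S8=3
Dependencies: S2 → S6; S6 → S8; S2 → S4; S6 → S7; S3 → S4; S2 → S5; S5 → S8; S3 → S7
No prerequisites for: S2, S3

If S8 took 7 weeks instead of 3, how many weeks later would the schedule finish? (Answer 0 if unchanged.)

2

Actual critical path: S2→S6→S7 = 2+8+5 = 15 ⇒ 15 weeks.
S8 is off the critical path — its longest chain is 13 weeks, giving 2 of slack.
The binding chain switches to S2→S6→S8 = 2+8+7 = 17; finish 17 weeks.
Change in finish: 17 − 15 = +2 weeks.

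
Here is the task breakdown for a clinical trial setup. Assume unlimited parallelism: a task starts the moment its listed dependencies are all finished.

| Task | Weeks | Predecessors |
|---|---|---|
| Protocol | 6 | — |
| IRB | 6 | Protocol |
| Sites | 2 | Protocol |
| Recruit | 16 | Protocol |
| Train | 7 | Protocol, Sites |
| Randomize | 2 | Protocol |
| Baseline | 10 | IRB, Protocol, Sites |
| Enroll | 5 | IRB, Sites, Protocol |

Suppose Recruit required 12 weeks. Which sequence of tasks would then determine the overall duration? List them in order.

Protocol, IRB, Baseline

Critical path before the change: Protocol→Recruit = 6+16 = 22 giving 22 weeks.
Recruit lies on that path, so at 12 weeks the path becomes 18 weeks.
The binding chain switches to Protocol→IRB→Baseline = 6+6+10 = 22; finish 22 weeks.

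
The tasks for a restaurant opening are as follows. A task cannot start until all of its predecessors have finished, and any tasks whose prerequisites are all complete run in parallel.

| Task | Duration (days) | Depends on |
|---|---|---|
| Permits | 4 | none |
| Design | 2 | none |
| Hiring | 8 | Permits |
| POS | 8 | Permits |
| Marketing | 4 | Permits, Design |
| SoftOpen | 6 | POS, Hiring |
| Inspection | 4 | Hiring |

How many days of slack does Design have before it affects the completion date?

Critical path: Permits→Hiring→SoftOpen = 4+8+6 = 18, so the finish is 18 days.
Longest path through Design: 6 days (earliest finish 2, latest finish 14).
Float = 18 − 6 = 12.

12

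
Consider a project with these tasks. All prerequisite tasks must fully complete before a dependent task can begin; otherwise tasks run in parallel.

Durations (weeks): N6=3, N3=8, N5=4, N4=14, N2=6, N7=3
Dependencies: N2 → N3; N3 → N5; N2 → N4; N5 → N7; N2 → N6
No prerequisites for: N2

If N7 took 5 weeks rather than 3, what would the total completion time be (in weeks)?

Baseline: N2→N3→N5→N7 = 6+8+4+3 = 21 → 21 weeks.
N7 is on the critical path; changing it to 5 makes that path 23 weeks.
The critical path is still N2→N3→N5→N7; finish is now 23 weeks.

23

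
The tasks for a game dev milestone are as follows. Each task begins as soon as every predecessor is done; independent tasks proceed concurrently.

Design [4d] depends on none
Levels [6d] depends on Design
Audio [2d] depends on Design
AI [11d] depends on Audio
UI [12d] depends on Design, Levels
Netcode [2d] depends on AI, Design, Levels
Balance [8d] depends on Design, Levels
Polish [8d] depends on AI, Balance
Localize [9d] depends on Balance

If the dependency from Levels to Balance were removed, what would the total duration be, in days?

25

With the dependency in place, Design→Levels→Balance→Localize = 4+6+8+9 = 27 sets the finish at 27 days.
Without Levels→Balance, Balance's earliest start moves from 10 to 4.
New critical path: Design→Audio→AI→Polish = 4+2+11+8 = 25 ⇒ 25 days.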